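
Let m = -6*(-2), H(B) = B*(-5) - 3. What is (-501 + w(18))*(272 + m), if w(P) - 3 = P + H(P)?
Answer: -162732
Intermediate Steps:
H(B) = -3 - 5*B (H(B) = -5*B - 3 = -3 - 5*B)
m = 12
w(P) = -4*P (w(P) = 3 + (P + (-3 - 5*P)) = 3 + (-3 - 4*P) = -4*P)
(-501 + w(18))*(272 + m) = (-501 - 4*18)*(272 + 12) = (-501 - 72)*284 = -573*284 = -162732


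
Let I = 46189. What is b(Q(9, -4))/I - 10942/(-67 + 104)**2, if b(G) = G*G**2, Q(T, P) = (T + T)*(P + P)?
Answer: -4593212134/63232741 ≈ -72.640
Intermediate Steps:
Q(T, P) = 4*P*T (Q(T, P) = (2*T)*(2*P) = 4*P*T)
b(G) = G**3
b(Q(9, -4))/I - 10942/(-67 + 104)**2 = (4*(-4)*9)**3/46189 - 10942/(-67 + 104)**2 = (-144)**3*(1/46189) - 10942/(37**2) = -2985984*1/46189 - 10942/1369 = -2985984/46189 - 10942*1/1369 = -2985984/46189 - 10942/1369 = -4593212134/63232741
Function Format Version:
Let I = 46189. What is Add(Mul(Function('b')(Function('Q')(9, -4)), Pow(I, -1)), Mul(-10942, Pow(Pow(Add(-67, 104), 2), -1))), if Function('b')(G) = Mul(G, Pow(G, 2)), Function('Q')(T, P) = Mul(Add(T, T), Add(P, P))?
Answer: Rational(-4593212134, 63232741) ≈ -72.640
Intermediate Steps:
Function('Q')(T, P) = Mul(4, P, T) (Function('Q')(T, P) = Mul(Mul(2, T), Mul(2, P)) = Mul(4, P, T))
Function('b')(G) = Pow(G, 3)
Add(Mul(Function('b')(Function('Q')(9, -4)), Pow(I, -1)), Mul(-10942, Pow(Pow(Add(-67, 104), 2), -1))) = Add(Mul(Pow(Mul(4, -4, 9), 3), Pow(46189, -1)), Mul(-10942, Pow(Pow(Add(-67, 104), 2), -1))) = Add(Mul(Pow(-144, 3), Rational(1, 46189)), Mul(-10942, Pow(Pow(37, 2), -1))) = Add(Mul(-2985984, Rational(1, 46189)), Mul(-10942, Pow(1369, -1))) = Add(Rational(-2985984, 46189), Mul(-10942, Rational(1, 1369))) = Add(Rational(-2985984, 46189), Rational(-10942, 1369)) = Rational(-4593212134, 63232741)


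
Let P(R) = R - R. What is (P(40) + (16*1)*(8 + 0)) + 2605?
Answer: 2733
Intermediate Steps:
P(R) = 0
(P(40) + (16*1)*(8 + 0)) + 2605 = (0 + (16*1)*(8 + 0)) + 2605 = (0 + 16*8) + 2605 = (0 + 128) + 2605 = 128 + 2605 = 2733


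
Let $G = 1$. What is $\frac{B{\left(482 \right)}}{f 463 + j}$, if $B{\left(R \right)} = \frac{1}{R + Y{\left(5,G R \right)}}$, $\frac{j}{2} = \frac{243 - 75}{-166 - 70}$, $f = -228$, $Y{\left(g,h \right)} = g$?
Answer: $- \frac{59}{3033211320} \approx -1.9451 \cdot 10^{-8}$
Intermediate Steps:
$j = - \frac{84}{59}$ ($j = 2 \frac{243 - 75}{-166 - 70} = 2 \frac{168}{-236} = 2 \cdot 168 \left(- \frac{1}{236}\right) = 2 \left(- \frac{42}{59}\right) = - \frac{84}{59} \approx -1.4237$)
$B{\left(R \right)} = \frac{1}{5 + R}$ ($B{\left(R \right)} = \frac{1}{R + 5} = \frac{1}{5 + R}$)
$\frac{B{\left(482 \right)}}{f 463 + j} = \frac{1}{\left(5 + 482\right) \left(\left(-228\right) 463 - \frac{84}{59}\right)} = \frac{1}{487 \left(-105564 - \frac{84}{59}\right)} = \frac{1}{487 \left(- \frac{6228360}{59}\right)} = \frac{1}{487} \left(- \frac{59}{6228360}\right) = - \frac{59}{3033211320}$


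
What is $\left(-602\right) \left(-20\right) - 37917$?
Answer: $-25877$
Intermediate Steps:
$\left(-602\right) \left(-20\right) - 37917 = 12040 - 37917 = -25877$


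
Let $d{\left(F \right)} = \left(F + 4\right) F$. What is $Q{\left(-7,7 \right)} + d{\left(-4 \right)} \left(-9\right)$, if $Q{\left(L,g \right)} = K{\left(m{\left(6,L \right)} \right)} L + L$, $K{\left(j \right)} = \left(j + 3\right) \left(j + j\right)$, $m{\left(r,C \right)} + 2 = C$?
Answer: $-763$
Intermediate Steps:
$m{\left(r,C \right)} = -2 + C$
$d{\left(F \right)} = F \left(4 + F\right)$ ($d{\left(F \right)} = \left(4 + F\right) F = F \left(4 + F\right)$)
$K{\left(j \right)} = 2 j \left(3 + j\right)$ ($K{\left(j \right)} = \left(3 + j\right) 2 j = 2 j \left(3 + j\right)$)
$Q{\left(L,g \right)} = L + 2 L \left(1 + L\right) \left(-2 + L\right)$ ($Q{\left(L,g \right)} = 2 \left(-2 + L\right) \left(3 + \left(-2 + L\right)\right) L + L = 2 \left(-2 + L\right) \left(1 + L\right) L + L = 2 \left(1 + L\right) \left(-2 + L\right) L + L = 2 L \left(1 + L\right) \left(-2 + L\right) + L = L + 2 L \left(1 + L\right) \left(-2 + L\right)$)
$Q{\left(-7,7 \right)} + d{\left(-4 \right)} \left(-9\right) = - 7 \left(1 + 2 \left(1 - 7\right) \left(-2 - 7\right)\right) + - 4 \left(4 - 4\right) \left(-9\right) = - 7 \left(1 + 2 \left(-6\right) \left(-9\right)\right) + \left(-4\right) 0 \left(-9\right) = - 7 \left(1 + 108\right) + 0 \left(-9\right) = \left(-7\right) 109 + 0 = -763 + 0 = -763$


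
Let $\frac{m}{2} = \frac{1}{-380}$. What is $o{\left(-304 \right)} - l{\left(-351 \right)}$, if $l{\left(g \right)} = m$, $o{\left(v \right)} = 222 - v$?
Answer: $\frac{99941}{190} \approx 526.0$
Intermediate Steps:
$m = - \frac{1}{190}$ ($m = \frac{2}{-380} = 2 \left(- \frac{1}{380}\right) = - \frac{1}{190} \approx -0.0052632$)
$l{\left(g \right)} = - \frac{1}{190}$
$o{\left(-304 \right)} - l{\left(-351 \right)} = \left(222 - -304\right) - - \frac{1}{190} = \left(222 + 304\right) + \frac{1}{190} = 526 + \frac{1}{190} = \frac{99941}{190}$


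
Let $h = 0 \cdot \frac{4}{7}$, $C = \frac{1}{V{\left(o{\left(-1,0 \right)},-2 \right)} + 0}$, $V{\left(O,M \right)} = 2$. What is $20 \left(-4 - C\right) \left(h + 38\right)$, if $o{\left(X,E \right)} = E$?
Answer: $-3420$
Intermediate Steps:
$C = \frac{1}{2}$ ($C = \frac{1}{2 + 0} = \frac{1}{2} \approx 0.5$)
$h = 0$ ($h = 0 \cdot 4 \cdot \frac{1}{7} = 0 \cdot \frac{4}{7} = 0$)
$20 \left(-4 - C\right) \left(h + 38\right) = 20 \left(-4 - \frac{1}{2}\right) \left(0 + 38\right) = 20 \left(-4 - \frac{1}{2}\right) 38 = 20 \left(- \frac{9}{2}\right) 38 = \left(-90\right) 38 = -3420$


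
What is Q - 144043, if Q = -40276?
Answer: -184319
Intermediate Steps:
Q - 144043 = -40276 - 144043 = -184319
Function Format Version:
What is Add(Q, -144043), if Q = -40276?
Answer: -184319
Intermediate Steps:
Add(Q, -144043) = Add(-40276, -144043) = -184319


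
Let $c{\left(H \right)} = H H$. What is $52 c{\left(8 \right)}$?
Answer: $3328$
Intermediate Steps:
$c{\left(H \right)} = H^{2}$
$52 c{\left(8 \right)} = 52 \cdot 8^{2} = 52 \cdot 64 = 3328$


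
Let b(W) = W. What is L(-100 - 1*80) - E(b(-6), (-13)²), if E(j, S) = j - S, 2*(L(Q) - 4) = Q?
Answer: 89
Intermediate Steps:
L(Q) = 4 + Q/2
L(-100 - 1*80) - E(b(-6), (-13)²) = (4 + (-100 - 1*80)/2) - (-6 - 1*(-13)²) = (4 + (-100 - 80)/2) - (-6 - 1*169) = (4 + (½)*(-180)) - (-6 - 169) = (4 - 90) - 1*(-175) = -86 + 175 = 89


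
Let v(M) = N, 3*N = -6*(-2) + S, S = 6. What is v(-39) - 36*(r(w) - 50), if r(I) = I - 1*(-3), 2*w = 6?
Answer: 1590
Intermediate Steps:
w = 3 (w = (1/2)*6 = 3)
r(I) = 3 + I (r(I) = I + 3 = 3 + I)
N = 6 (N = (-6*(-2) + 6)/3 = (12 + 6)/3 = (1/3)*18 = 6)
v(M) = 6
v(-39) - 36*(r(w) - 50) = 6 - 36*((3 + 3) - 50) = 6 - 36*(6 - 50) = 6 - 36*(-44) = 6 - 1*(-1584) = 6 + 1584 = 1590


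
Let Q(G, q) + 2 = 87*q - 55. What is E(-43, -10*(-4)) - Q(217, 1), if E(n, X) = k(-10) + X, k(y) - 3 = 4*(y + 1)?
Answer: -23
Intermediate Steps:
k(y) = 7 + 4*y (k(y) = 3 + 4*(y + 1) = 3 + 4*(1 + y) = 3 + (4 + 4*y) = 7 + 4*y)
E(n, X) = -33 + X (E(n, X) = (7 + 4*(-10)) + X = (7 - 40) + X = -33 + X)
Q(G, q) = -57 + 87*q (Q(G, q) = -2 + (87*q - 55) = -2 + (-55 + 87*q) = -57 + 87*q)
E(-43, -10*(-4)) - Q(217, 1) = (-33 - 10*(-4)) - (-57 + 87*1) = (-33 + 40) - (-57 + 87) = 7 - 1*30 = 7 - 30 = -23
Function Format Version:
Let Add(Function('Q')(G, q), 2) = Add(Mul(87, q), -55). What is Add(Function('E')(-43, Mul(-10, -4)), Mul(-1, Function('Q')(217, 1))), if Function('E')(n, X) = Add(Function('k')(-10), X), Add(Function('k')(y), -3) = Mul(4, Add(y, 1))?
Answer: -23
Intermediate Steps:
Function('k')(y) = Add(7, Mul(4, y)) (Function('k')(y) = Add(3, Mul(4, Add(y, 1))) = Add(3, Mul(4, Add(1, y))) = Add(3, Add(4, Mul(4, y))) = Add(7, Mul(4, y)))
Function('E')(n, X) = Add(-33, X) (Function('E')(n, X) = Add(Add(7, Mul(4, -10)), X) = Add(Add(7, -40), X) = Add(-33, X))
Function('Q')(G, q) = Add(-57, Mul(87, q)) (Function('Q')(G, q) = Add(-2, Add(Mul(87, q), -55)) = Add(-2, Add(-55, Mul(87, q))) = Add(-57, Mul(87, q)))
Add(Function('E')(-43, Mul(-10, -4)), Mul(-1, Function('Q')(217, 1))) = Add(Add(-33, Mul(-10, -4)), Mul(-1, Add(-57, Mul(87, 1)))) = Add(Add(-33, 40), Mul(-1, Add(-57, 87))) = Add(7, Mul(-1, 30)) = Add(7, -30) = -23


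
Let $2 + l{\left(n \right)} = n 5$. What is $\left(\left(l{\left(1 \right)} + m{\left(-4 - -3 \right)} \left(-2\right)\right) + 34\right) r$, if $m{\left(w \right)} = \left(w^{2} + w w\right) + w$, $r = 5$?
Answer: $175$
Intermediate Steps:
$l{\left(n \right)} = -2 + 5 n$ ($l{\left(n \right)} = -2 + n 5 = -2 + 5 n$)
$m{\left(w \right)} = w + 2 w^{2}$ ($m{\left(w \right)} = \left(w^{2} + w^{2}\right) + w = 2 w^{2} + w = w + 2 w^{2}$)
$\left(\left(l{\left(1 \right)} + m{\left(-4 - -3 \right)} \left(-2\right)\right) + 34\right) r = \left(\left(\left(-2 + 5 \cdot 1\right) + \left(-4 - -3\right) \left(1 + 2 \left(-4 - -3\right)\right) \left(-2\right)\right) + 34\right) 5 = \left(\left(\left(-2 + 5\right) + \left(-4 + 3\right) \left(1 + 2 \left(-4 + 3\right)\right) \left(-2\right)\right) + 34\right) 5 = \left(\left(3 + - (1 + 2 \left(-1\right)) \left(-2\right)\right) + 34\right) 5 = \left(\left(3 + - (1 - 2) \left(-2\right)\right) + 34\right) 5 = \left(\left(3 + \left(-1\right) \left(-1\right) \left(-2\right)\right) + 34\right) 5 = \left(\left(3 + 1 \left(-2\right)\right) + 34\right) 5 = \left(\left(3 - 2\right) + 34\right) 5 = \left(1 + 34\right) 5 = 35 \cdot 5 = 175$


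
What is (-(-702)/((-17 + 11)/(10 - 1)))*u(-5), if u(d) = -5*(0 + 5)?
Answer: 26325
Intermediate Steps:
u(d) = -25 (u(d) = -5*5 = -25)
(-(-702)/((-17 + 11)/(10 - 1)))*u(-5) = -(-702)/((-17 + 11)/(10 - 1))*(-25) = -(-702)/((-6/9))*(-25) = -(-702)/((-6*1/9))*(-25) = -(-702)/(-2/3)*(-25) = -(-702)*(-3)/2*(-25) = -18*117/2*(-25) = -1053*(-25) = 26325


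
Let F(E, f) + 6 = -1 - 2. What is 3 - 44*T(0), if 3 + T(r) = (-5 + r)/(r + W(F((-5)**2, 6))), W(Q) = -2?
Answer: 25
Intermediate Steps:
F(E, f) = -9 (F(E, f) = -6 + (-1 - 2) = -6 - 3 = -9)
T(r) = -3 + (-5 + r)/(-2 + r) (T(r) = -3 + (-5 + r)/(r - 2) = -3 + (-5 + r)/(-2 + r))
3 - 44*T(0) = 3 - 44*(1 - 2*0)/(-2 + 0) = 3 - 44*(1 + 0)/(-2) = 3 - (-22) = 3 - 44*(-1/2) = 3 + 22 = 25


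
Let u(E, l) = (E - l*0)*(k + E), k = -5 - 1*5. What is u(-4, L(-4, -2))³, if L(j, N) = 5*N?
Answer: 175616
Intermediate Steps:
k = -10 (k = -5 - 5 = -10)
u(E, l) = E*(-10 + E) (u(E, l) = (E - l*0)*(-10 + E) = (E - 1*0)*(-10 + E) = (E + 0)*(-10 + E) = E*(-10 + E))
u(-4, L(-4, -2))³ = (-4*(-10 - 4))³ = (-4*(-14))³ = 56³ = 175616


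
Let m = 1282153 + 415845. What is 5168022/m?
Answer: 2584011/848999 ≈ 3.0436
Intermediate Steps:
m = 1697998
5168022/m = 5168022/1697998 = 5168022*(1/1697998) = 2584011/848999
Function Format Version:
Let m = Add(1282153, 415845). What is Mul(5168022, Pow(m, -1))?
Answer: Rational(2584011, 848999) ≈ 3.0436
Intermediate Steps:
m = 1697998
Mul(5168022, Pow(m, -1)) = Mul(5168022, Pow(1697998, -1)) = Mul(5168022, Rational(1, 1697998)) = Rational(2584011, 848999)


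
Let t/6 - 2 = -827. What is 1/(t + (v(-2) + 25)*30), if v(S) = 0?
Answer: -1/4200 ≈ -0.00023810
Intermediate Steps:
t = -4950 (t = 12 + 6*(-827) = 12 - 4962 = -4950)
1/(t + (v(-2) + 25)*30) = 1/(-4950 + (0 + 25)*30) = 1/(-4950 + 25*30) = 1/(-4950 + 750) = 1/(-4200) = -1/4200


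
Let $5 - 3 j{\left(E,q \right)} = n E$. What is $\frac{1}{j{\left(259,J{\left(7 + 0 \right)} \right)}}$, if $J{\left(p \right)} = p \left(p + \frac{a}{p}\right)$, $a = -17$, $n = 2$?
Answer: $- \frac{1}{171} \approx -0.005848$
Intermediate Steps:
$J{\left(p \right)} = p \left(p - \frac{17}{p}\right)$
$j{\left(E,q \right)} = \frac{5}{3} - \frac{2 E}{3}$
$\frac{1}{j{\left(259,J{\left(7 + 0 \right)} \right)}} = \frac{1}{\frac{5}{3} - \frac{518}{3}} = \frac{1}{-171} = - \frac{1}{171}$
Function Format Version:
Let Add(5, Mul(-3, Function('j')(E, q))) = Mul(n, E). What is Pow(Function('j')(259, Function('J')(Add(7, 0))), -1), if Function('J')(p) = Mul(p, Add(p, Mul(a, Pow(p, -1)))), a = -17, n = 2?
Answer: Rational(-1, 171) ≈ -0.0058480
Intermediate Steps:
Function('J')(p) = Mul(p, Add(p, Mul(-17, Pow(p, -1))))
Function('j')(E, q) = Add(Rational(5, 3), Mul(Rational(-2, 3), E)) (Function('j')(E, q) = Add(Rational(5, 3), Mul(Rational(-1, 3), Mul(2, E))) = Add(Rational(5, 3), Mul(Rational(-2, 3), E)))
Pow(Function('j')(259, Function('J')(Add(7, 0))), -1) = Pow(Add(Rational(5, 3), Mul(Rational(-2, 3), 259)), -1) = Pow(Add(Rational(5, 3), Rational(-518, 3)), -1) = Pow(-171, -1) = Rational(-1, 171)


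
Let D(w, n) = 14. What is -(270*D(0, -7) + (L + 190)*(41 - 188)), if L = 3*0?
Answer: 24150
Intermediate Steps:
L = 0
-(270*D(0, -7) + (L + 190)*(41 - 188)) = -(270*14 + (0 + 190)*(41 - 188)) = -(3780 + 190*(-147)) = -(3780 - 27930) = -1*(-24150) = 24150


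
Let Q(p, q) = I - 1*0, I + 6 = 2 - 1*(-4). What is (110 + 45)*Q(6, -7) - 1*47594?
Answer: -47594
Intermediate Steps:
I = 0 (I = -6 + (2 - 1*(-4)) = -6 + (2 + 4) = -6 + 6 = 0)
Q(p, q) = 0 (Q(p, q) = 0 - 1*0 = 0 + 0 = 0)
(110 + 45)*Q(6, -7) - 1*47594 = (110 + 45)*0 - 1*47594 = 155*0 - 47594 = 0 - 47594 = -47594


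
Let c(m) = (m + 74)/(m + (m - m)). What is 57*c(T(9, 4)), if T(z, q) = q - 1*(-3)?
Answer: 4617/7 ≈ 659.57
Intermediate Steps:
T(z, q) = 3 + q (T(z, q) = q + 3 = 3 + q)
c(m) = (74 + m)/m (c(m) = (74 + m)/(m + 0) = (74 + m)/m)
57*c(T(9, 4)) = 57*((74 + (3 + 4))/(3 + 4)) = 57*((74 + 7)/7) = 57*((⅐)*81) = 57*(81/7) = 4617/7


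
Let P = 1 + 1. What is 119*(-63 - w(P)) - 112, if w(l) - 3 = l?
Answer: -8204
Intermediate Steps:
P = 2
w(l) = 3 + l
119*(-63 - w(P)) - 112 = 119*(-63 - (3 + 2)) - 112 = 119*(-63 - 1*5) - 112 = 119*(-63 - 5) - 112 = 119*(-68) - 112 = -8092 - 112 = -8204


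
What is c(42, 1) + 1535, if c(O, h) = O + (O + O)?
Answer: 1661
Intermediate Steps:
c(O, h) = 3*O (c(O, h) = O + 2*O = 3*O)
c(42, 1) + 1535 = 3*42 + 1535 = 126 + 1535 = 1661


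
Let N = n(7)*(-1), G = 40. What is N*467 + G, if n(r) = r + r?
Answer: -6498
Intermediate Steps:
n(r) = 2*r
N = -14 (N = (2*7)*(-1) = 14*(-1) = -14)
N*467 + G = -14*467 + 40 = -6538 + 40 = -6498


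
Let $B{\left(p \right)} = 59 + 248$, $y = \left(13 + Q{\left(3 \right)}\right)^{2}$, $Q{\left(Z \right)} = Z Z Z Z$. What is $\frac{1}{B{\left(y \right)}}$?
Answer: $\frac{1}{307} \approx 0.0032573$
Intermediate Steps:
$Q{\left(Z \right)} = Z^{4}$ ($Q{\left(Z \right)} = Z^{2} Z Z = Z^{3} Z = Z^{4}$)
$y = 8836$ ($y = \left(13 + 3^{4}\right)^{2} = \left(13 + 81\right)^{2} = 94^{2} = 8836$)
$B{\left(p \right)} = 307$
$\frac{1}{B{\left(y \right)}} = \frac{1}{307}$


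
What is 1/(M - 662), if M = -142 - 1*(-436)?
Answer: -1/368 ≈ -0.0027174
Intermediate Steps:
M = 294 (M = -142 + 436 = 294)
1/(M - 662) = 1/(294 - 662) = 1/(-368) = -1/368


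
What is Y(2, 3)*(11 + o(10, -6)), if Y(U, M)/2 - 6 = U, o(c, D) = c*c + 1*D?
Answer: 1680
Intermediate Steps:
o(c, D) = D + c² (o(c, D) = c² + D = D + c²)
Y(U, M) = 12 + 2*U
Y(2, 3)*(11 + o(10, -6)) = (12 + 2*2)*(11 + (-6 + 10²)) = (12 + 4)*(11 + (-6 + 100)) = 16*(11 + 94) = 16*105 = 1680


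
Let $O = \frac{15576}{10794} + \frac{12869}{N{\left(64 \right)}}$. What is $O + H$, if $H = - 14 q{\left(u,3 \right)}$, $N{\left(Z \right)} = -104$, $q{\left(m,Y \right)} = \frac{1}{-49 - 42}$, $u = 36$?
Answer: $- \frac{22852563}{187096} \approx -122.14$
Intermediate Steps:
$q{\left(m,Y \right)} = - \frac{1}{91}$ ($q{\left(m,Y \right)} = \frac{1}{-91} = - \frac{1}{91}$)
$H = \frac{2}{13}$ ($H = \left(-14\right) \left(- \frac{1}{91}\right) = \frac{2}{13} \approx 0.15385$)
$O = - \frac{22881347}{187096}$ ($O = \frac{15576}{10794} + \frac{12869}{-104} = 15576 \cdot \frac{1}{10794} + 12869 \left(- \frac{1}{104}\right) = \frac{2596}{1799} - \frac{12869}{104} = - \frac{22881347}{187096} \approx -122.3$)
$O + H = - \frac{22881347}{187096} + \frac{2}{13} = - \frac{22852563}{187096}$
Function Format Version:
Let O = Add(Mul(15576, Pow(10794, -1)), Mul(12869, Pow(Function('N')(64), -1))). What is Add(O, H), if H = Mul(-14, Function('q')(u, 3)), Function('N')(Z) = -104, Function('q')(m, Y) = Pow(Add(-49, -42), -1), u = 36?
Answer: Rational(-22852563, 187096) ≈ -122.14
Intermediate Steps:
Function('q')(m, Y) = Rational(-1, 91) (Function('q')(m, Y) = Pow(-91, -1) = Rational(-1, 91))
H = Rational(2, 13) (H = Mul(-14, Rational(-1, 91)) = Rational(2, 13) ≈ 0.15385)
O = Rational(-22881347, 187096) (O = Add(Mul(15576, Pow(10794, -1)), Mul(12869, Pow(-104, -1))) = Add(Mul(15576, Rational(1, 10794)), Mul(12869, Rational(-1, 104))) = Add(Rational(2596, 1799), Rational(-12869, 104)) = Rational(-22881347, 187096) ≈ -122.30)
Add(O, H) = Add(Rational(-22881347, 187096), Rational(2, 13)) = Rational(-22852563, 187096)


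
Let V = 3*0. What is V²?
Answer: 0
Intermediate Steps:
V = 0
V² = 0² = 0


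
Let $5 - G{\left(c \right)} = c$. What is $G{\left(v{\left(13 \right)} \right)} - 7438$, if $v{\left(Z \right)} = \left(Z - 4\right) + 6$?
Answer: $-7448$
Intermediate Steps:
$v{\left(Z \right)} = 2 + Z$ ($v{\left(Z \right)} = \left(-4 + Z\right) + 6 = 2 + Z$)
$G{\left(c \right)} = 5 - c$
$G{\left(v{\left(13 \right)} \right)} - 7438 = \left(5 - \left(2 + 13\right)\right) - 7438 = \left(5 - 15\right) - 7438 = -10 - 7438 = -7448$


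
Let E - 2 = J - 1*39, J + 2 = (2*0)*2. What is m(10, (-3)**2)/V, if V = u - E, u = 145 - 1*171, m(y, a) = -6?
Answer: -6/13 ≈ -0.46154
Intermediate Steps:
J = -2 (J = -2 + (2*0)*2 = -2 + 0*2 = -2 + 0 = -2)
E = -39 (E = 2 + (-2 - 1*39) = 2 + (-2 - 39) = 2 - 41 = -39)
u = -26 (u = 145 - 171 = -26)
V = 13 (V = -26 - 1*(-39) = -26 + 39 = 13)
m(10, (-3)**2)/V = -6/13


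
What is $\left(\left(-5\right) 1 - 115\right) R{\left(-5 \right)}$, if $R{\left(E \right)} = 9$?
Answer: $-1080$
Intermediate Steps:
$\left(\left(-5\right) 1 - 115\right) R{\left(-5 \right)} = \left(\left(-5\right) 1 - 115\right) 9 = \left(-5 - 115\right) 9 = \left(-120\right) 9 = -1080$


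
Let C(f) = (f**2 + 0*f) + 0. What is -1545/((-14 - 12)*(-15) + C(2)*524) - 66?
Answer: -165621/2486 ≈ -66.621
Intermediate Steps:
C(f) = f**2 (C(f) = (f**2 + 0) + 0 = f**2 + 0 = f**2)
-1545/((-14 - 12)*(-15) + C(2)*524) - 66 = -1545/((-14 - 12)*(-15) + 2**2*524) - 66 = -1545/(-26*(-15) + 4*524) - 66 = -1545/(390 + 2096) - 66 = -1545/2486 - 66 = -165621/2486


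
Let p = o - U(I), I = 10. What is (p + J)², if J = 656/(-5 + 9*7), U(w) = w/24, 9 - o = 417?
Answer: 19097305249/121104 ≈ 1.5769e+5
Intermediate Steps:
o = -408 (o = 9 - 1*417 = 9 - 417 = -408)
U(w) = w/24 (U(w) = w*(1/24) = w/24)
J = 328/29 (J = 656/(-5 + 63) = 656/58 = 656*(1/58) = 328/29 ≈ 11.310)
p = -4901/12 (p = -408 - 10/24 = -408 - 1*5/12 = -408 - 5/12 = -4901/12 ≈ -408.42)
(p + J)² = (-4901/12 + 328/29)² = (-138193/348)² = 19097305249/121104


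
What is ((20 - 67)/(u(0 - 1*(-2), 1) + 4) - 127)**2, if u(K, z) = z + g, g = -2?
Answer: 183184/9 ≈ 20354.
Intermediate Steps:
u(K, z) = -2 + z (u(K, z) = z - 2 = -2 + z)
((20 - 67)/(u(0 - 1*(-2), 1) + 4) - 127)**2 = ((20 - 67)/((-2 + 1) + 4) - 127)**2 = (-47/(-1 + 4) - 127)**2 = (-47/3 - 127)**2 = (-428/3)**2 = 183184/9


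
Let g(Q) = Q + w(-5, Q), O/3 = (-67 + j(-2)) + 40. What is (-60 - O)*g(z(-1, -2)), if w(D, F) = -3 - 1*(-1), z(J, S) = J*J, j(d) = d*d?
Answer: -9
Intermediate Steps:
j(d) = d**2
z(J, S) = J**2
O = -69 (O = 3*((-67 + (-2)**2) + 40) = 3*((-67 + 4) + 40) = 3*(-63 + 40) = 3*(-23) = -69)
w(D, F) = -2 (w(D, F) = -3 + 1 = -2)
g(Q) = -2 + Q (g(Q) = Q - 2 = -2 + Q)
(-60 - O)*g(z(-1, -2)) = (-60 - 1*(-69))*(-2 + (-1)**2) = (-60 + 69)*(-2 + 1) = 9*(-1) = -9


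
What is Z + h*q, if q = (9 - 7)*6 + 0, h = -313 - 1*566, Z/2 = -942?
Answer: -12432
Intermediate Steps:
Z = -1884 (Z = 2*(-942) = -1884)
h = -879 (h = -313 - 566 = -879)
q = 12 (q = 2*6 + 0 = 12 + 0 = 12)
Z + h*q = -1884 - 879*12 = -1884 - 10548 = -12432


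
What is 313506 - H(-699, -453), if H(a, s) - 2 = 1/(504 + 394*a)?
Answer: 86182876609/274902 ≈ 3.1350e+5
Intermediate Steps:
H(a, s) = 2 + 1/(504 + 394*a)
313506 - H(-699, -453) = 313506 - (1009 + 788*(-699))/(2*(252 + 197*(-699))) = 313506 - (1009 - 550812)/(2*(252 - 137703)) = 313506 - (-549803)/(2*(-137451)) = 313506 - (-1)*(-549803)/(2*137451) = 313506 - 1*549803/274902 = 313506 - 549803/274902 = 86182876609/274902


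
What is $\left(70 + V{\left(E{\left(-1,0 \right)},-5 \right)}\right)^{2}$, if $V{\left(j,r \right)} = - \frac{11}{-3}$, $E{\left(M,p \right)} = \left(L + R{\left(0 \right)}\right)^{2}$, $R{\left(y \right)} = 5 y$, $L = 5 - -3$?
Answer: $\frac{48841}{9} \approx 5426.8$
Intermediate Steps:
$L = 8$ ($L = 5 + 3 = 8$)
$E{\left(M,p \right)} = 64$ ($E{\left(M,p \right)} = \left(8 + 5 \cdot 0\right)^{2} = \left(8 + 0\right)^{2} = 8^{2} = 64$)
$V{\left(j,r \right)} = \frac{11}{3}$ ($V{\left(j,r \right)} = \left(-11\right) \left(- \frac{1}{3}\right) = \frac{11}{3}$)
$\left(70 + V{\left(E{\left(-1,0 \right)},-5 \right)}\right)^{2} = \left(70 + \frac{11}{3}\right)^{2} = \left(\frac{221}{3}\right)^{2} = \frac{48841}{9}$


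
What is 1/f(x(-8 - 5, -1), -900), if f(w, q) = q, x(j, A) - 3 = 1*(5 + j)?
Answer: -1/900 ≈ -0.0011111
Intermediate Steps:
x(j, A) = 8 + j (x(j, A) = 3 + 1*(5 + j) = 3 + (5 + j) = 8 + j)
1/f(x(-8 - 5, -1), -900) = 1/(-900) = -1/900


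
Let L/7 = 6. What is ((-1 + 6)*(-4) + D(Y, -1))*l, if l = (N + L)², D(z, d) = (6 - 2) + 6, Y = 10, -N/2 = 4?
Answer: -11560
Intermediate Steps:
N = -8 (N = -2*4 = -8)
L = 42 (L = 7*6 = 42)
D(z, d) = 10 (D(z, d) = 4 + 6 = 10)
l = 1156 (l = (-8 + 42)² = 34² = 1156)
((-1 + 6)*(-4) + D(Y, -1))*l = ((-1 + 6)*(-4) + 10)*1156 = (5*(-4) + 10)*1156 = (-20 + 10)*1156 = -10*1156 = -11560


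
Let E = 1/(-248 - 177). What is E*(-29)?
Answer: 29/425 ≈ 0.068235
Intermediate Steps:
E = -1/425 (E = 1/(-425) = -1/425 ≈ -0.0023529)
E*(-29) = -1/425*(-29) = 29/425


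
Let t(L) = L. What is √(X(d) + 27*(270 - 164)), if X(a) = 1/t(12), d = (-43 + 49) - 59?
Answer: √103035/6 ≈ 53.498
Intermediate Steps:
d = -53 (d = 6 - 59 = -53)
X(a) = 1/12
√(X(d) + 27*(270 - 164)) = √(1/12 + 27*(270 - 164)) = √(1/12 + 27*106) = √(1/12 + 2862) = √(34345/12) = √103035/6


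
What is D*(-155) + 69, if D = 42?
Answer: -6441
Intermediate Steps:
D*(-155) + 69 = 42*(-155) + 69 = -6510 + 69 = -6441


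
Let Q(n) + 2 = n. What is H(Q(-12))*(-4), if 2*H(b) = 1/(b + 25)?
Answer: -2/11 ≈ -0.18182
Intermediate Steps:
Q(n) = -2 + n
H(b) = 1/(2*(25 + b)) (H(b) = 1/(2*(b + 25)) = 1/(2*(25 + b)))
H(Q(-12))*(-4) = (1/(2*(25 + (-2 - 12))))*(-4) = (1/(2*(25 - 14)))*(-4) = ((1/2)/11)*(-4) = ((1/2)*(1/11))*(-4) = (1/22)*(-4) = -2/11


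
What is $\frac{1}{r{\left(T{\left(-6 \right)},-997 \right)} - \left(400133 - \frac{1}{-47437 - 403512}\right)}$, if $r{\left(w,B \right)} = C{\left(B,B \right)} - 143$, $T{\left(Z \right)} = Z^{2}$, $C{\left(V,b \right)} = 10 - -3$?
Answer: $- \frac{450949}{180498199588} \approx -2.4984 \cdot 10^{-6}$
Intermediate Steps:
$C{\left(V,b \right)} = 13$ ($C{\left(V,b \right)} = 10 + 3 = 13$)
$r{\left(w,B \right)} = -130$ ($r{\left(w,B \right)} = 13 - 143 = -130$)
$\frac{1}{r{\left(T{\left(-6 \right)},-997 \right)} - \left(400133 - \frac{1}{-47437 - 403512}\right)} = \frac{1}{-130 - \left(400133 - \frac{1}{-47437 - 403512}\right)} = \frac{1}{-130 - \left(400133 - \frac{1}{-450949}\right)} = \frac{1}{-130 - \frac{180439576218}{450949}} = \frac{1}{- \frac{180498199588}{450949}} = - \frac{450949}{180498199588}$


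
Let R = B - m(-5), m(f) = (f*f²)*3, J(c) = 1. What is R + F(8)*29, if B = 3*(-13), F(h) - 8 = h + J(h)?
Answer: 829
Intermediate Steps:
F(h) = 9 + h (F(h) = 8 + (h + 1) = 8 + (1 + h) = 9 + h)
B = -39
m(f) = 3*f³ (m(f) = f³*3 = 3*f³)
R = 336 (R = -39 - 3*(-5)³ = -39 - 3*(-125) = -39 - 1*(-375) = -39 + 375 = 336)
R + F(8)*29 = 336 + (9 + 8)*29 = 336 + 17*29 = 336 + 493 = 829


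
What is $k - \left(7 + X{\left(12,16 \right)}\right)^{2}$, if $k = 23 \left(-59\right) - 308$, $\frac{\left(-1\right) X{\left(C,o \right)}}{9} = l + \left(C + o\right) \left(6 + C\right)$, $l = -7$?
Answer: $-19946821$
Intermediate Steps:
$X{\left(C,o \right)} = 63 - 9 \left(6 + C\right) \left(C + o\right)$ ($X{\left(C,o \right)} = - 9 \left(-7 + \left(C + o\right) \left(6 + C\right)\right) = - 9 \left(-7 + \left(6 + C\right) \left(C + o\right)\right) = 63 - 9 \left(6 + C\right) \left(C + o\right)$)
$k = -1665$ ($k = -1357 - 308 = -1665$)
$k - \left(7 + X{\left(12,16 \right)}\right)^{2} = -1665 - \left(7 - \left(1449 + 1296 + 1728\right)\right)^{2} = -1665 - \left(7 - 4473\right)^{2} = -1665 - \left(-4466\right)^{2} = -1665 - 19945156 = -19946821$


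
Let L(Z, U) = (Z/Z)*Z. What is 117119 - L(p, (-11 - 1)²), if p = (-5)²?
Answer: 117094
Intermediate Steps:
p = 25
L(Z, U) = Z (L(Z, U) = 1*Z = Z)
117119 - L(p, (-11 - 1)²) = 117119 - 1*25 = 117119 - 25 = 117094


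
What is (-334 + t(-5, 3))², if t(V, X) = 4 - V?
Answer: 105625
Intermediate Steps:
(-334 + t(-5, 3))² = (-334 + (4 - 1*(-5)))² = (-334 + (4 + 5))² = (-334 + 9)² = (-325)² = 105625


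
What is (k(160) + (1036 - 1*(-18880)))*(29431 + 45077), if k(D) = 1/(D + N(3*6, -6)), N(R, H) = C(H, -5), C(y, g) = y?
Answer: 16322919930/11 ≈ 1.4839e+9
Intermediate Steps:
N(R, H) = H
k(D) = 1/(-6 + D) (k(D) = 1/(D - 6) = 1/(-6 + D))
(k(160) + (1036 - 1*(-18880)))*(29431 + 45077) = (1/(-6 + 160) + (1036 - 1*(-18880)))*(29431 + 45077) = (1/154 + (1036 + 18880))*74508 = (1/154 + 19916)*74508 = (3067065/154)*74508 = 16322919930/11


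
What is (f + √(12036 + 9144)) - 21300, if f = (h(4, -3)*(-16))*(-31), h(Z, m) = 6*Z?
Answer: -9396 + 2*√5295 ≈ -9250.5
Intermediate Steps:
f = 11904 (f = ((6*4)*(-16))*(-31) = (24*(-16))*(-31) = -384*(-31) = 11904)
(f + √(12036 + 9144)) - 21300 = (11904 + √(12036 + 9144)) - 21300 = (11904 + √21180) - 21300 = (11904 + 2*√5295) - 21300 = -9396 + 2*√5295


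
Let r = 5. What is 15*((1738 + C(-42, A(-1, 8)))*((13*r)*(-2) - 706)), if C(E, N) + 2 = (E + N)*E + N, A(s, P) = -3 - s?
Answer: -44918280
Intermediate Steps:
C(E, N) = -2 + N + E*(E + N) (C(E, N) = -2 + ((E + N)*E + N) = -2 + (E*(E + N) + N) = -2 + (N + E*(E + N)) = -2 + N + E*(E + N))
15*((1738 + C(-42, A(-1, 8)))*((13*r)*(-2) - 706)) = 15*((1738 + (-2 + (-3 - 1*(-1)) + (-42)² - 42*(-3 - 1*(-1))))*((13*5)*(-2) - 706)) = 15*((1738 + (-2 + (-3 + 1) + 1764 - 42*(-3 + 1)))*(65*(-2) - 706)) = 15*((1738 + (-2 - 2 + 1764 - 42*(-2)))*(-130 - 706)) = 15*((1738 + (-2 - 2 + 1764 + 84))*(-836)) = 15*((1738 + 1844)*(-836)) = 15*(3582*(-836)) = 15*(-2994552) = -44918280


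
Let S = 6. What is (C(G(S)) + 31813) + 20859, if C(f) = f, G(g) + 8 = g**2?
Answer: 52700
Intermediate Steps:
G(g) = -8 + g**2
(C(G(S)) + 31813) + 20859 = ((-8 + 6**2) + 31813) + 20859 = ((-8 + 36) + 31813) + 20859 = (28 + 31813) + 20859 = 31841 + 20859 = 52700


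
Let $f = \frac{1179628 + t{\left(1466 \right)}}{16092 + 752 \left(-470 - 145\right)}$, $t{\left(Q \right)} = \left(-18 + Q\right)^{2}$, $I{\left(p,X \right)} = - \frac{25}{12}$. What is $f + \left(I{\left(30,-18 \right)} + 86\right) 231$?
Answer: $\frac{8649843451}{446388} \approx 19377.0$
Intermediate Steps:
$I{\left(p,X \right)} = - \frac{25}{12}$ ($I{\left(p,X \right)} = \left(-25\right) \frac{1}{12} = - \frac{25}{12}$)
$f = - \frac{819083}{111597}$ ($f = \frac{1179628 + \left(-18 + 1466\right)^{2}}{16092 + 752 \left(-470 - 145\right)} = \frac{1179628 + 1448^{2}}{16092 + 752 \left(-615\right)} = \frac{1179628 + 2096704}{16092 - 462480} = \frac{3276332}{-446388} = 3276332 \left(- \frac{1}{446388}\right) = - \frac{819083}{111597} \approx -7.3397$)
$f + \left(I{\left(30,-18 \right)} + 86\right) 231 = - \frac{819083}{111597} + \left(- \frac{25}{12} + 86\right) 231 = - \frac{819083}{111597} + \frac{1007}{12} \cdot 231 = - \frac{819083}{111597} + \frac{77539}{4} = \frac{8649843451}{446388}$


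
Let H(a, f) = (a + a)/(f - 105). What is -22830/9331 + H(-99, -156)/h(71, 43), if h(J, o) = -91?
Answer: -1233748/502541 ≈ -2.4550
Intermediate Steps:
H(a, f) = 2*a/(-105 + f) (H(a, f) = (2*a)/(-105 + f) = 2*a/(-105 + f))
-22830/9331 + H(-99, -156)/h(71, 43) = -22830/9331 + (2*(-99)/(-105 - 156))/(-91) = -22830*1/9331 + (2*(-99)/(-261))*(-1/91) = -22830/9331 + (2*(-99)*(-1/261))*(-1/91) = -22830/9331 + (22/29)*(-1/91) = -22830/9331 - 22/2639 = -1233748/502541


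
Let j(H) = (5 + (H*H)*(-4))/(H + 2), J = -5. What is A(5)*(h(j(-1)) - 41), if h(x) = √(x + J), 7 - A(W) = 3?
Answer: -164 + 8*I ≈ -164.0 + 8.0*I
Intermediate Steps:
A(W) = 4 (A(W) = 7 - 1*3 = 7 - 3 = 4)
j(H) = (5 - 4*H²)/(2 + H) (j(H) = (5 + H²*(-4))/(2 + H) = (5 - 4*H²)/(2 + H))
h(x) = √(-5 + x) (h(x) = √(x - 5) = √(-5 + x))
A(5)*(h(j(-1)) - 41) = 4*(√(-5 + (5 - 4*(-1)²)/(2 - 1)) - 41) = 4*(√(-5 + (5 - 4*1)/1) - 41) = 4*(√(-5 + 1*(5 - 4)) - 41) = 4*(√(-5 + 1*1) - 41) = 4*(√(-5 + 1) - 41) = 4*(√(-4) - 41) = 4*(2*I - 41) = 4*(-41 + 2*I) = -164 + 8*I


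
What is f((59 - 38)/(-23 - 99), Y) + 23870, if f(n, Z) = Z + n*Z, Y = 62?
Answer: 1459201/61 ≈ 23921.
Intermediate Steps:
f(n, Z) = Z + Z*n
f((59 - 38)/(-23 - 99), Y) + 23870 = 62*(1 + (59 - 38)/(-23 - 99)) + 23870 = 62*(1 + 21/(-122)) + 23870 = 62*(1 + 21*(-1/122)) + 23870 = 62*(1 - 21/122) + 23870 = 62*(101/122) + 23870 = 3131/61 + 23870 = 1459201/61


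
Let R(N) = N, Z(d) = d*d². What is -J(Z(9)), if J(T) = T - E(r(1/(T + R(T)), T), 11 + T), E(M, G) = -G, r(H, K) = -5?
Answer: -1469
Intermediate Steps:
Z(d) = d³
J(T) = 11 + 2*T (J(T) = T - (-1)*(11 + T) = T - (-11 - T) = T + (11 + T) = 11 + 2*T)
-J(Z(9)) = -(11 + 2*9³) = -(11 + 2*729) = -(11 + 1458) = -1*1469 = -1469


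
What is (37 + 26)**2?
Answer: 3969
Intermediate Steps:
(37 + 26)**2 = 63**2 = 3969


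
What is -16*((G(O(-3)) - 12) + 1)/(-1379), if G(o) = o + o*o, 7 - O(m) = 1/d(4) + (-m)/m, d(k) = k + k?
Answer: 3769/5516 ≈ 0.68328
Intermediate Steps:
d(k) = 2*k
O(m) = 63/8 (O(m) = 7 - (1/(2*4) + (-m)/m) = 7 - (1/8 - 1) = 7 - (1*(⅛) - 1) = 7 - (⅛ - 1) = 7 - 1*(-7/8) = 7 + 7/8 = 63/8)
G(o) = o + o²
-16*((G(O(-3)) - 12) + 1)/(-1379) = -16*((63*(1 + 63/8)/8 - 12) + 1)/(-1379) = -16*(((63/8)*(71/8) - 12) + 1)*(-1/1379) = -16*((4473/64 - 12) + 1)*(-1/1379) = -16*(3705/64 + 1)*(-1/1379) = -16*3769/64*(-1/1379) = -3769/4*(-1/1379) = 3769/5516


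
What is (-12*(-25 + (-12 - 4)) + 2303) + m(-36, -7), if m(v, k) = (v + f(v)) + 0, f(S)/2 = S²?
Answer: 5351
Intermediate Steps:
f(S) = 2*S²
m(v, k) = v + 2*v² (m(v, k) = (v + 2*v²) + 0 = v + 2*v²)
(-12*(-25 + (-12 - 4)) + 2303) + m(-36, -7) = (-12*(-25 + (-12 - 4)) + 2303) - 36*(1 + 2*(-36)) = (-12*(-25 - 16) + 2303) - 36*(1 - 72) = (-12*(-41) + 2303) - 36*(-71) = (492 + 2303) + 2556 = 2795 + 2556 = 5351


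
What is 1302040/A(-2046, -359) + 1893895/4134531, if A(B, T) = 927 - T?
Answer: 2692880146105/2658503433 ≈ 1012.9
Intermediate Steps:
1302040/A(-2046, -359) + 1893895/4134531 = 1302040/(927 - 1*(-359)) + 1893895/4134531 = 1302040/(927 + 359) + 1893895*(1/4134531) = 1302040/1286 + 1893895/4134531 = 1302040*(1/1286) + 1893895/4134531 = 651020/643 + 1893895/4134531 = 2692880146105/2658503433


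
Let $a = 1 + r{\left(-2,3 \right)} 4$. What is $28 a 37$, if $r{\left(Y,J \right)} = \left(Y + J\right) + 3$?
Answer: $17612$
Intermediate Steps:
$r{\left(Y,J \right)} = 3 + J + Y$ ($r{\left(Y,J \right)} = \left(J + Y\right) + 3 = 3 + J + Y$)
$a = 17$ ($a = 1 + \left(3 + 3 - 2\right) 4 = 1 + 4 \cdot 4 = 1 + 16 = 17$)
$28 a 37 = 28 \cdot 17 \cdot 37 = 476 \cdot 37 = 17612$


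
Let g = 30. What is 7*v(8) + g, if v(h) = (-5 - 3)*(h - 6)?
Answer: -82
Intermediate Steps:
v(h) = 48 - 8*h (v(h) = -8*(-6 + h) = 48 - 8*h)
7*v(8) + g = 7*(48 - 8*8) + 30 = 7*(48 - 64) + 30 = 7*(-16) + 30 = -112 + 30 = -82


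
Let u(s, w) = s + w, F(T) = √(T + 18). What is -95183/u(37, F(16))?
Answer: -3521771/1335 + 95183*√34/1335 ≈ -2222.3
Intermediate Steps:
F(T) = √(18 + T)
-95183/u(37, F(16)) = -95183/(37 + √(18 + 16)) = -95183/(37 + √34)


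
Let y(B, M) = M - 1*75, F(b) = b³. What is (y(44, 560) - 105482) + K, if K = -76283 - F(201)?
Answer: -8301881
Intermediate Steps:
y(B, M) = -75 + M (y(B, M) = M - 75 = -75 + M)
K = -8196884 (K = -76283 - 1*201³ = -76283 - 1*8120601 = -76283 - 8120601 = -8196884)
(y(44, 560) - 105482) + K = ((-75 + 560) - 105482) - 8196884 = (485 - 105482) - 8196884 = -104997 - 8196884 = -8301881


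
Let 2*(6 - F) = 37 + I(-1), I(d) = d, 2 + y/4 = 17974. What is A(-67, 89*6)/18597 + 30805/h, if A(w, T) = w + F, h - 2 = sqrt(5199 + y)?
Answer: -1151850727/1433512551 + 30805*sqrt(77087)/77083 ≈ 110.15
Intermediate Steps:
y = 71888 (y = -8 + 4*17974 = -8 + 71896 = 71888)
F = -12 (F = 6 - (37 - 1)/2 = 6 - 1/2*36 = 6 - 18 = -12)
h = 2 + sqrt(77087) (h = 2 + sqrt(5199 + 71888) = 2 + sqrt(77087) ≈ 279.65)
A(w, T) = -12 + w (A(w, T) = w - 12 = -12 + w)
A(-67, 89*6)/18597 + 30805/h = (-12 - 67)/18597 + 30805/(2 + sqrt(77087)) = -79*1/18597 + 30805/(2 + sqrt(77087)) = -79/18597 + 30805/(2 + sqrt(77087))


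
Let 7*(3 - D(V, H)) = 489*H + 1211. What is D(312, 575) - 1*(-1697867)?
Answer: 11602704/7 ≈ 1.6575e+6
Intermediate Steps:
D(V, H) = -170 - 489*H/7 (D(V, H) = 3 - (489*H + 1211)/7 = 3 - (1211 + 489*H)/7 = 3 + (-173 - 489*H/7) = -170 - 489*H/7)
D(312, 575) - 1*(-1697867) = (-170 - 489/7*575) - 1*(-1697867) = (-170 - 281175/7) + 1697867 = -282365/7 + 1697867 = 11602704/7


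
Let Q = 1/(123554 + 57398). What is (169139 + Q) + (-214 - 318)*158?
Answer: 15395939017/180952 ≈ 85083.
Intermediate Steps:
Q = 1/180952 ≈ 5.5263e-6
(169139 + Q) + (-214 - 318)*158 = (169139 + 1/180952) + (-214 - 318)*158 = 30606040329/180952 - 532*158 = 30606040329/180952 - 84056 = 15395939017/180952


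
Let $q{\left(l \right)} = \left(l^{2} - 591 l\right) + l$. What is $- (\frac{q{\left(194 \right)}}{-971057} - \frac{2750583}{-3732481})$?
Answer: $- \frac{2957716996575}{3624451802417} \approx -0.81605$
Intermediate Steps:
$q{\left(l \right)} = l^{2} - 590 l$
$- (\frac{q{\left(194 \right)}}{-971057} - \frac{2750583}{-3732481}) = - (\frac{194 \left(-590 + 194\right)}{-971057} - \frac{2750583}{-3732481}) = - (194 \left(-396\right) \left(- \frac{1}{971057}\right) - - \frac{2750583}{3732481}) = - (\left(-76824\right) \left(- \frac{1}{971057}\right) + \frac{2750583}{3732481}) = - (\frac{76824}{971057} + \frac{2750583}{3732481}) = \left(-1\right) \frac{2957716996575}{3624451802417} = - \frac{2957716996575}{3624451802417}$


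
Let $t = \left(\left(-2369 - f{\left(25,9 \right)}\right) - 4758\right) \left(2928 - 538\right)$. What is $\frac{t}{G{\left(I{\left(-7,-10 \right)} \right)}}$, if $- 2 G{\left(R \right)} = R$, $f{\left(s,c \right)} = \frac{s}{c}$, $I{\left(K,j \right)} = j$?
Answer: $- \frac{30672304}{9} \approx -3.408 \cdot 10^{6}$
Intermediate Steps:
$G{\left(R \right)} = - \frac{R}{2}$
$t = - \frac{153361520}{9}$ ($t = \left(\left(-2369 - \frac{25}{9}\right) - 4758\right) \left(2928 - 538\right) = \left(\left(-2369 - 25 \cdot \frac{1}{9}\right) - 4758\right) 2390 = \left(\left(-2369 - \frac{25}{9}\right) - 4758\right) 2390 = \left(- \frac{21346}{9} - 4758\right) 2390 = \left(- \frac{64168}{9}\right) 2390 = - \frac{153361520}{9} \approx -1.704 \cdot 10^{7}$)
$\frac{t}{G{\left(I{\left(-7,-10 \right)} \right)}} = - \frac{153361520}{9 \left(\left(- \frac{1}{2}\right) \left(-10\right)\right)} = - \frac{153361520}{9 \cdot 5} = \left(- \frac{153361520}{9}\right) \frac{1}{5} = - \frac{30672304}{9}$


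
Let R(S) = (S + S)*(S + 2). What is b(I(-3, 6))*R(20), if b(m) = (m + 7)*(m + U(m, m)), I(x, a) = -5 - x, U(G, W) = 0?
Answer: -8800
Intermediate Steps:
R(S) = 2*S*(2 + S) (R(S) = (2*S)*(2 + S) = 2*S*(2 + S))
b(m) = m*(7 + m) (b(m) = (m + 7)*(m + 0) = (7 + m)*m = m*(7 + m))
b(I(-3, 6))*R(20) = ((-5 - 1*(-3))*(7 + (-5 - 1*(-3))))*(2*20*(2 + 20)) = ((-5 + 3)*(7 + (-5 + 3)))*(2*20*22) = -2*(7 - 2)*880 = -2*5*880 = -10*880 = -8800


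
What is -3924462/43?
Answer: -3924462/43 ≈ -91267.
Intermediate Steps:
-3924462/43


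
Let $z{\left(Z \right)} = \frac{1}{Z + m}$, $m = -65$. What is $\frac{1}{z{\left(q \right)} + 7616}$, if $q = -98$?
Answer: $\frac{163}{1241407} \approx 0.0001313$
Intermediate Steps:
$z{\left(Z \right)} = \frac{1}{-65 + Z}$ ($z{\left(Z \right)} = \frac{1}{Z - 65} = \frac{1}{-65 + Z}$)
$\frac{1}{z{\left(q \right)} + 7616} = \frac{1}{\frac{1}{-65 - 98} + 7616} = \frac{1}{\frac{1}{-163} + 7616} = \frac{1}{- \frac{1}{163} + 7616} = \frac{1}{\frac{1241407}{163}} = \frac{163}{1241407}$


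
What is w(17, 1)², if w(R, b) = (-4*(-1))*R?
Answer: 4624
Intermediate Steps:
w(R, b) = 4*R
w(17, 1)² = (4*17)² = 68² = 4624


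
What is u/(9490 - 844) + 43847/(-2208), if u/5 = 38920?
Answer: 8429273/3181728 ≈ 2.6493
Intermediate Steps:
u = 194600 (u = 5*38920 = 194600)
u/(9490 - 844) + 43847/(-2208) = 194600/(9490 - 844) + 43847/(-2208) = 194600/8646 + 43847*(-1/2208) = 194600*(1/8646) - 43847/2208 = 97300/4323 - 43847/2208 = 8429273/3181728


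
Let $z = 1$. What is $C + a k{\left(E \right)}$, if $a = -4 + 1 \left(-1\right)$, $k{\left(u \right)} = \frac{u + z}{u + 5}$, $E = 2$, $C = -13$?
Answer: $- \frac{106}{7} \approx -15.143$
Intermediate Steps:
$k{\left(u \right)} = \frac{1 + u}{5 + u}$ ($k{\left(u \right)} = \frac{u + 1}{u + 5} = \frac{1 + u}{5 + u}$)
$a = -5$ ($a = -4 - 1 = -5$)
$C + a k{\left(E \right)} = -13 - 5 \frac{1 + 2}{5 + 2} = -13 - 5 \cdot \frac{1}{7} \cdot 3 = -13 - \frac{15}{7} = - \frac{106}{7}$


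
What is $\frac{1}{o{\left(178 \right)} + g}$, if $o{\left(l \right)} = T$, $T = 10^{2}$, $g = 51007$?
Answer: $\frac{1}{51107} \approx 1.9567 \cdot 10^{-5}$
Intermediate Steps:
$T = 100$
$o{\left(l \right)} = 100$
$\frac{1}{o{\left(178 \right)} + g} = \frac{1}{100 + 51007} = \frac{1}{51107}$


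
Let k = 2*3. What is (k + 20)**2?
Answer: 676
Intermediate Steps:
k = 6
(k + 20)**2 = (6 + 20)**2 = 26**2 = 676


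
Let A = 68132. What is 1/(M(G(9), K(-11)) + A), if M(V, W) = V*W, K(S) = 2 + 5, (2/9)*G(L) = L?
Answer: 2/136831 ≈ 1.4617e-5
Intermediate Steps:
G(L) = 9*L/2
K(S) = 7
1/(M(G(9), K(-11)) + A) = 1/(((9/2)*9)*7 + 68132) = 1/((81/2)*7 + 68132) = 1/(567/2 + 68132) = 1/(136831/2) = 2/136831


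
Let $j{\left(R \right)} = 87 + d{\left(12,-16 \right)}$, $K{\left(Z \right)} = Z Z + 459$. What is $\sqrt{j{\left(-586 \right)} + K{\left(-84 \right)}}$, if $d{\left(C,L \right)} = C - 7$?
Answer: $\sqrt{7607} \approx 87.218$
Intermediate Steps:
$d{\left(C,L \right)} = -7 + C$ ($d{\left(C,L \right)} = C - 7 = -7 + C$)
$K{\left(Z \right)} = 459 + Z^{2}$ ($K{\left(Z \right)} = Z^{2} + 459 = 459 + Z^{2}$)
$j{\left(R \right)} = 92$ ($j{\left(R \right)} = 87 + \left(-7 + 12\right) = 87 + 5 = 92$)
$\sqrt{j{\left(-586 \right)} + K{\left(-84 \right)}} = \sqrt{92 + \left(459 + \left(-84\right)^{2}\right)} = \sqrt{92 + \left(459 + 7056\right)} = \sqrt{92 + 7515} = \sqrt{7607}$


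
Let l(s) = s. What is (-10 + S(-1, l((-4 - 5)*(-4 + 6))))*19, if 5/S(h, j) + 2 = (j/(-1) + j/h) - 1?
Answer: -6175/33 ≈ -187.12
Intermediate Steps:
S(h, j) = 5/(-3 - j + j/h) (S(h, j) = 5/(-2 + ((j/(-1) + j/h) - 1)) = 5/(-2 + ((j*(-1) + j/h) - 1)) = 5/(-2 + ((-j + j/h) - 1)) = 5/(-2 + (-1 - j + j/h)) = 5/(-3 - j + j/h))
(-10 + S(-1, l((-4 - 5)*(-4 + 6))))*19 = (-10 - 5*(-1)/(-(-4 - 5)*(-4 + 6) + 3*(-1) - (-4 - 5)*(-4 + 6)))*19 = (-10 - 5*(-1)/(-(-9)*2 - 3 - (-9)*2))*19 = (-10 - 5*(-1)/(-1*(-18) - 3 - 1*(-18)))*19 = (-10 - 5*(-1)/(18 - 3 + 18))*19 = (-10 - 5*(-1)/33)*19 = (-10 - 5*(-1)*1/33)*19 = (-10 + 5/33)*19 = -325/33*19 = -6175/33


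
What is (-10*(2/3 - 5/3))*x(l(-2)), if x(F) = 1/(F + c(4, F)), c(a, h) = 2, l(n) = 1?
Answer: 10/3 ≈ 3.3333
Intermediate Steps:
x(F) = 1/(2 + F) (x(F) = 1/(F + 2) = 1/(2 + F))
(-10*(2/3 - 5/3))*x(l(-2)) = (-10*(2/3 - 5/3))/(2 + 1) = -10*(2*(⅓) - 5*⅓)/3 = -10*(⅔ - 5/3)*(⅓) = -10*(-1)*(⅓) = 10*(⅓) = 10/3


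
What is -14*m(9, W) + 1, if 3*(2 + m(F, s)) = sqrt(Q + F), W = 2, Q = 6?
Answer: 29 - 14*sqrt(15)/3 ≈ 10.926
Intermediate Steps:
m(F, s) = -2 + sqrt(6 + F)/3
-14*m(9, W) + 1 = -14*(-2 + sqrt(6 + 9)/3) + 1 = -14*(-2 + sqrt(15)/3) + 1 = (28 - 14*sqrt(15)/3) + 1 = 29 - 14*sqrt(15)/3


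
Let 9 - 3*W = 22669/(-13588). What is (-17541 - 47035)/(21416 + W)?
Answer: -2632376064/873146785 ≈ -3.0148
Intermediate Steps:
W = 144961/40764 (W = 3 - 22669/(3*(-13588)) = 3 - 22669*(-1)/(3*13588) = 3 - ⅓*(-22669/13588) = 3 + 22669/40764 = 144961/40764 ≈ 3.5561)
(-17541 - 47035)/(21416 + W) = (-17541 - 47035)/(21416 + 144961/40764) = -64576/873146785/40764 = -64576*40764/873146785 = -2632376064/873146785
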